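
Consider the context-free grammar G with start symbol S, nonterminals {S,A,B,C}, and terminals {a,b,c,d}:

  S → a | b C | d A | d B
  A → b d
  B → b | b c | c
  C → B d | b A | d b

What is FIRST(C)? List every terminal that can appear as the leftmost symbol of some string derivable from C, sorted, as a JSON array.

Compute FIRST by fixpoint:
round 1:
  A via A→b d: +{b}
  B via B→b: +{b}
  B via B→c: +{c}
  C via C→B d: +{b,c}
  C via C→d b: +{d}
  S via S→a: +{a}
  S via S→b C: +{b}
  S via S→d A: +{d}
  FIRST[S]={a,b,d}  FIRST[A]={b}  FIRST[B]={b,c}  FIRST[C]={b,c,d}
round 2: (stable)
  FIRST[S]={a,b,d}  FIRST[A]={b}  FIRST[B]={b,c}  FIRST[C]={b,c,d}

FIRST(C) = ["b", "c", "d"]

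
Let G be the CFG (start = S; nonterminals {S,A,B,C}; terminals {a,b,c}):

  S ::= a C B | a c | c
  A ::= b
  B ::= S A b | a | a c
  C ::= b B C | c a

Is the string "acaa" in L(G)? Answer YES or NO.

CNF form of G:
  S -> T1 T2 | T1 X5 | c
  A -> b
  B -> S X3 | T1 T2 | a
  C -> T0 X4 | T2 T1
  T0 -> b
  T1 -> a
  T2 -> c
  X3 -> A T0
  X4 -> B C
  X5 -> C B

CYK table (by increasing span):
  [0..0]={B,T1}  "a"  orig:{B}
  [1..1]={S,T2}  "c"  orig:{S}
  [2..2]={B,T1}  "a"  orig:{B}
  [3..3]={B,T1}  "a"  orig:{B}
  [0..1]={B,S}  "ac"
  [1..2]={C}  "ca"
  [2..3]=∅  "aa"
  [0..2]={X4}  "aca"  orig:{}
  [1..3]={X5}  "caa"  orig:{}
  [0..3]={S}  "acaa"

S ∈ T[0,3] ⇒ YES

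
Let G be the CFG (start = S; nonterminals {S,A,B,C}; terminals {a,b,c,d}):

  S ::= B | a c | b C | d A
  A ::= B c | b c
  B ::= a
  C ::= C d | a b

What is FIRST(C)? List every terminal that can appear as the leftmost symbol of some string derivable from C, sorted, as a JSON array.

Compute FIRST by fixpoint:
[1]
  A via A→b c: +{b}
  B via B→a: +{a}
  C via C→a b: +{a}
  S via S→B: +{a}
  S via S→b C: +{b}
  S via S→d A: +{d}
  FIRST(S)={a,b,d}  FIRST(A)={b}  FIRST(B)={a}  FIRST(C)={a}
[2]
  A via A→B c: +{a}
  FIRST(S)={a,b,d}  FIRST(A)={a,b}  FIRST(B)={a}  FIRST(C)={a}
[3] (no change)
  FIRST(S)={a,b,d}  FIRST(A)={a,b}  FIRST(B)={a}  FIRST(C)={a}

FIRST(C) = ["a"]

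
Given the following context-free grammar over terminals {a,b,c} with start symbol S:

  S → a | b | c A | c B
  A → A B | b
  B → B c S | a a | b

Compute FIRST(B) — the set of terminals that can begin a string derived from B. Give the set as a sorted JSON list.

Compute FIRST by fixpoint:
round 1:
  A via A→b: +{b}
  B via B→a a: +{a}
  B via B→b: +{b}
  S via S→a: +{a}
  S via S→b: +{b}
  S via S→c A: +{c}
  S: {a,b,c}  A: {b}  B: {a,b}
round 2: (stable)
  S: {a,b,c}  A: {b}  B: {a,b}

FIRST(B) = ["a", "b"]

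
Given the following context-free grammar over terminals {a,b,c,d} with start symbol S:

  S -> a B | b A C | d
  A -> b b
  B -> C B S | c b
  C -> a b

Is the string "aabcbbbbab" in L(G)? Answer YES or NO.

CNF form of G:
  S -> T0 X4 | T2 B | d
  A -> T0 T0
  B -> C X3 | T1 T0
  C -> T2 T0
  T0 -> b
  T1 -> c
  T2 -> a
  X3 -> B S
  X4 -> A C

CYK table (by increasing span):
  T[0,0] 'a' = {T2}  orig:{}
  T[1,1] 'a' = {T2}  orig:{}
  T[2,2] 'b' = {T0}  orig:{}
  T[3,3] 'c' = {T1}  orig:{}
  T[4,4] 'b' = {T0}  orig:{}
  T[5,5] 'b' = {T0}  orig:{}
  T[6,6] 'b' = {T0}  orig:{}
  T[7,7] 'b' = {T0}  orig:{}
  T[8,8] 'a' = {T2}  orig:{}
  T[9,9] 'b' = {T0}  orig:{}
  T[0,1] 'aa' = ∅
  T[1,2] 'ab' = {C}
  T[2,3] 'bc' = ∅
  T[3,4] 'cb' = {B}
  T[4,5] 'bb' = {A}
  T[5,6] 'bb' = {A}
  T[6,7] 'bb' = {A}
  T[7,8] 'ba' = ∅
  T[8,9] 'ab' = {C}
  T[0,2] 'aab' = ∅
  T[1,3] 'abc' = ∅
  T[2,4] 'bcb' = ∅
  T[3,5] 'cbb' = ∅
  T[4,6] 'bbb' = ∅
  T[5,7] 'bbb' = ∅
  T[6,8] 'bba' = ∅
  T[7,9] 'bab' = ∅
  T[0,3] 'aabc' = ∅
  T[1,4] 'abcb' = ∅
  T[2,5] 'bcbb' = ∅
  T[3,6] 'cbbb' = ∅
  T[4,7] 'bbbb' = ∅
  T[5,8] 'bbba' = ∅
  T[6,9] 'bbab' = {X4}  orig:{}
  T[0,4] 'aabcb' = ∅
  T[1,5] 'abcbb' = ∅
  T[2,6] 'bcbbb' = ∅
  T[3,7] 'cbbbb' = ∅
  T[4,8] 'bbbba' = ∅
  T[5,9] 'bbbab' = {S}
  T[0,5] 'aabcbb' = ∅
  T[1,6] 'abcbbb' = ∅
  T[2,7] 'bcbbbb' = ∅
  T[3,8] 'cbbbba' = ∅
  T[4,9] 'bbbbab' = ∅
  T[0,6] 'aabcbbb' = ∅
  T[1,7] 'abcbbbb' = ∅
  T[2,8] 'bcbbbba' = ∅
  T[3,9] 'cbbbbab' = {X3}  orig:{}
  T[0,7] 'aabcbbbb' = ∅
  T[1,8] 'abcbbbba' = ∅
  T[2,9] 'bcbbbbab' = ∅
  T[0,8] 'aabcbbbba' = ∅
  T[1,9] 'abcbbbbab' = {B}
  T[0,9] 'aabcbbbbab' = {S}

S ∈ T[0,9] ⇒ YES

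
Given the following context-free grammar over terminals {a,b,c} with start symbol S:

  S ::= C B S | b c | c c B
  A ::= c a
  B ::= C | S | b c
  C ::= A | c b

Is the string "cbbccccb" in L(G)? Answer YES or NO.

CNF form of G:
  S -> C X5 | T0 X6 | T2 T0
  A -> T0 T1
  B -> C X3 | T0 T1 | T0 T2 | T0 X4 | T2 T0
  C -> T0 T1 | T0 T2
  T0 -> c
  T1 -> a
  T2 -> b
  X3 -> B S
  X4 -> T0 B
  X5 -> B S
  X6 -> T0 B

CYK table (by increasing span):
  T[0,0] 'c' = {T0}  orig:{}
  T[1,1] 'b' = {T2}  orig:{}
  T[2,2] 'b' = {T2}  orig:{}
  T[3,3] 'c' = {T0}  orig:{}
  T[4,4] 'c' = {T0}  orig:{}
  T[5,5] 'c' = {T0}  orig:{}
  T[6,6] 'c' = {T0}  orig:{}
  T[7,7] 'b' = {T2}  orig:{}
  T[0,1] 'cb' = {B,C}
  T[1,2] 'bb' = ∅
  T[2,3] 'bc' = {B,S}
  T[3,4] 'cc' = ∅
  T[4,5] 'cc' = ∅
  T[5,6] 'cc' = ∅
  T[6,7] 'cb' = {B,C}
  T[0,2] 'cbb' = ∅
  T[1,3] 'bbc' = ∅
  T[2,4] 'bcc' = ∅
  T[3,5] 'ccc' = ∅
  T[4,6] 'ccc' = ∅
  T[5,7] 'ccb' = {X4,X6}  orig:{}
  T[0,3] 'cbbc' = {X3,X5}  orig:{}
  T[1,4] 'bbcc' = ∅
  T[2,5] 'bccc' = ∅
  T[3,6] 'cccc' = ∅
  T[4,7] 'cccb' = {B,S}
  T[0,4] 'cbbcc' = ∅
  T[1,5] 'bbccc' = ∅
  T[2,6] 'bcccc' = ∅
  T[3,7] 'ccccb' = {X4,X6}  orig:{}
  T[0,5] 'cbbccc' = ∅
  T[1,6] 'bbcccc' = ∅
  T[2,7] 'bccccb' = {X3,X5}  orig:{}
  T[0,6] 'cbbcccc' = ∅
  T[1,7] 'bbccccb' = ∅
  T[0,7] 'cbbccccb' = {B,S}

S ∈ T[0,7] ⇒ YES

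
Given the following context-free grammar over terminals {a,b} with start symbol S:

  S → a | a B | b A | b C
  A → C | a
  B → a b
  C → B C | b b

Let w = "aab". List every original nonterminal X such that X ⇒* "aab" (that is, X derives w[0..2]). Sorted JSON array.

CNF form of G:
  S -> T0 A | T0 C | T1 B | a
  A -> B C | T0 T0 | a
  B -> T1 T0
  C -> B C | T0 T0
  T0 -> b
  T1 -> a

CYK table (by increasing span) (cells [i..j] with 0 ≤ i ≤ j ≤ 2 only):
  [0..0]={A,S,T1}  "a"  orig:{A,S}
  [1..1]={A,S,T1}  "a"  orig:{A,S}
  [2..2]={T0}  "b"  orig:{}
  [0..1]=∅  "aa"
  [1..2]={B}  "ab"
  [0..2]={S}  "aab"

Original NTs in T[0,2] deriving "aab": ["S"]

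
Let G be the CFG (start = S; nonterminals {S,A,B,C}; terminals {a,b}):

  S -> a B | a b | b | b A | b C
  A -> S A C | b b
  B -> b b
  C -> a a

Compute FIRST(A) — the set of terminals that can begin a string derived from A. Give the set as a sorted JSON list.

Compute FIRST by fixpoint:
[1]
  A via A→b b: +{b}
  B via B→b b: +{b}
  C via C→a a: +{a}
  S via S→a B: +{a}
  S via S→b: +{b}
  S: {a,b}  A: {b}  B: {b}  C: {a}
[2]
  A via A→S A C: +{a}
  S: {a,b}  A: {a,b}  B: {b}  C: {a}
[3] (stable)
  S: {a,b}  A: {a,b}  B: {b}  C: {a}

FIRST(A) = ["a", "b"]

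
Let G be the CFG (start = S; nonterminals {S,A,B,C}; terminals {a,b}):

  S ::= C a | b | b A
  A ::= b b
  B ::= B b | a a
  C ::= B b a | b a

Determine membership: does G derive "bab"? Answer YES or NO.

Convert to CNF:
  S -> C T1 | T0 A | b
  A -> T0 T0
  B -> B T0 | T1 T1
  C -> B X2 | T0 T1
  T0 -> b
  T1 -> a
  X2 -> T0 T1

CYK table (by increasing span):
  cell(0,0) b: {S,T0}  orig:{S}
  cell(1,1) a: {T1}  orig:{}
  cell(2,2) b: {S,T0}  orig:{S}
  cell(0,1) ba: {C,X2}  orig:{C}
  cell(1,2) ab: ∅
  cell(0,2) bab: ∅

S ∉ T[0,2] ⇒ NO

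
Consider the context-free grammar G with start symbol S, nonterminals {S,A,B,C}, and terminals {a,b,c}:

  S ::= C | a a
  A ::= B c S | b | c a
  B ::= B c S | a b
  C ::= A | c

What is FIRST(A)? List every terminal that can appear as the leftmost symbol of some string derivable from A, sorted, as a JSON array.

Compute FIRST by fixpoint:
pass 1:
  A via A→b: +{b}
  A via A→c a: +{c}
  B via B→a b: +{a}
  C via C→A: +{b,c}
  S via S→C: +{b,c}
  S via S→a a: +{a}
  FIRST(S)={a,b,c}  FIRST(A)={b,c}  FIRST(B)={a}  FIRST(C)={b,c}
pass 2:
  A via A→B c S: +{a}
  C via C→A: +{a}
  FIRST(S)={a,b,c}  FIRST(A)={a,b,c}  FIRST(B)={a}  FIRST(C)={a,b,c}
pass 3: (stable)
  FIRST(S)={a,b,c}  FIRST(A)={a,b,c}  FIRST(B)={a}  FIRST(C)={a,b,c}

FIRST(A) = ["a", "b", "c"]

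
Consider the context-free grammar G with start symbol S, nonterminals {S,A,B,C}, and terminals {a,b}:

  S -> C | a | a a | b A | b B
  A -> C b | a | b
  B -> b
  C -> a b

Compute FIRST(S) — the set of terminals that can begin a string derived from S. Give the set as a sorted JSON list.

FIRST iteration:
round 1:
  A via A→a: +{a}
  A via A→b: +{b}
  B via B→b: +{b}
  C via C→a b: +{a}
  S via S→C: +{a}
  S via S→b A: +{b}
  S: {a,b}  A: {a,b}  B: {b}  C: {a}
round 2: (stable)
  S: {a,b}  A: {a,b}  B: {b}  C: {a}

FIRST(S) = ["a", "b"]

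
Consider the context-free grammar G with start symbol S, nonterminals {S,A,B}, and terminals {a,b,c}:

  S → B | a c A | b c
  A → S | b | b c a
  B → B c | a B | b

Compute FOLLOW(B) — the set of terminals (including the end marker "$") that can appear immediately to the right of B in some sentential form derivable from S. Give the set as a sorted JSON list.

Compute FIRST by fixpoint:
[1]
  A via A→b: +{b}
  B via B→a B: +{a}
  B via B→b: +{b}
  S via S→B: +{a,b}
  FIRST[S]={a,b}  FIRST[A]={b}  FIRST[B]={a,b}
[2]
  A via A→S: +{a}
  FIRST[S]={a,b}  FIRST[A]={a,b}  FIRST[B]={a,b}
[3] done
  FIRST[S]={a,b}  FIRST[A]={a,b}  FIRST[B]={a,b}

Compute FOLLOW by fixpoint:
FOLLOW(S) := {$}
round 1:
  B→B c: FOLLOW(B) ⊇ FIRST(c) = {c}; new: +{c}
  S→B: FOLLOW(B) ⊇ FOLLOW(S) ⊇ {$}; new: +{$}
  S→a c A: FOLLOW(A) ⊇ FOLLOW(S) ⊇ {$}; new: +{$}
  S: {$}  A: {$}  B: {$,c}
round 2: (no change)
  S: {$}  A: {$}  B: {$,c}

FOLLOW(B) = ["$", "c"]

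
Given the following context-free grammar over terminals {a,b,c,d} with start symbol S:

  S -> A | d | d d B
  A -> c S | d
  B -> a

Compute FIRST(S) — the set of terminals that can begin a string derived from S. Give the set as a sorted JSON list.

FIRST iteration:
pass 1:
  A via A→c S: +{c}
  A via A→d: +{d}
  B via B→a: +{a}
  S via S→A: +{c,d}
  FIRST(S)={c,d}  FIRST(A)={c,d}  FIRST(B)={a}
pass 2: — fixpoint
  FIRST(S)={c,d}  FIRST(A)={c,d}  FIRST(B)={a}

FIRST(S) = ["c", "d"]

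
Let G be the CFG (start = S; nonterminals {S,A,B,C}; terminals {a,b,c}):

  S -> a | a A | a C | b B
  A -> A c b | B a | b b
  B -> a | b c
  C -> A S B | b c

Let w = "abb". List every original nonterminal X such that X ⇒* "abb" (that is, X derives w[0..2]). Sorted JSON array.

CNF form of G:
  S -> T1 B | T2 A | T2 C | a
  A -> A X3 | B T2 | T1 T1
  B -> T1 T0 | a
  C -> A X4 | T1 T0
  T0 -> c
  T1 -> b
  T2 -> a
  X3 -> T0 T1
  X4 -> S B

CYK fill (cells [i..j] with 0 ≤ i ≤ j ≤ 2 only):
  cell(0,0) a: {B,S,T2}  orig:{B,S}
  cell(1,1) b: {T1}  orig:{}
  cell(2,2) b: {T1}  orig:{}
  cell(0,1) ab: ∅
  cell(1,2) bb: {A}
  cell(0,2) abb: {S}

Original NTs in T[0,2] deriving "abb": ["S"]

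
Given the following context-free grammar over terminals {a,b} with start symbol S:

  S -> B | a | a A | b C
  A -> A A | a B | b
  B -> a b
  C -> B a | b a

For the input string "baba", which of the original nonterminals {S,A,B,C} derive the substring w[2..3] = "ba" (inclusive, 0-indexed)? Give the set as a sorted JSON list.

Convert to CNF:
  S -> T0 A | T0 T1 | T1 C | a
  A -> A A | T0 B | b
  B -> T0 T1
  C -> B T0 | T1 T0
  T0 -> a
  T1 -> b

CYK fill — only the sub-triangle for w[2..3]:
  cell(2,2) b: {A,T1}  orig:{A}
  cell(3,3) a: {S,T0}  orig:{S}
  cell(2,3) ba: {C}

Original NTs in T[2,3] deriving "ba": ["C"]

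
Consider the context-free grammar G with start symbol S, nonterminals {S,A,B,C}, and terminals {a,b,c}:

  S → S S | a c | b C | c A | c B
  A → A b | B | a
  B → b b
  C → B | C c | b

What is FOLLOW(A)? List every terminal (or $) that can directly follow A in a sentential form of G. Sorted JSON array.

Compute FIRST by fixpoint:
iter 1:
  A via A→a: +{a}
  B via B→b b: +{b}
  C via C→B: +{b}
  S via S→a c: +{a}
  S via S→b C: +{b}
  S via S→c A: +{c}
  FIRST(S)={a,b,c}  FIRST(A)={a}  FIRST(B)={b}  FIRST(C)={b}
iter 2:
  A via A→B: +{b}
  FIRST(S)={a,b,c}  FIRST(A)={a,b}  FIRST(B)={b}  FIRST(C)={b}
iter 3: (stable)
  FIRST(S)={a,b,c}  FIRST(A)={a,b}  FIRST(B)={b}  FIRST(C)={b}

Compute FOLLOW by fixpoint:
FOLLOW(S) := {$}
pass 1:
  A→A b: FOLLOW(A) ⊇ FIRST(b) = {b}; new: +{b}
  A→B: FOLLOW(B) ⊇ FOLLOW(A) ⊇ {b}; new: +{b}
  C→C c: FOLLOW(C) ⊇ FIRST(c) = {c}; new: +{c}
  S→S S: FOLLOW(S) ⊇ FIRST(S) = {a,b,c}; new: +{a,b,c}
  S→b C: FOLLOW(C) ⊇ FOLLOW(S) ⊇ {$,a,b,c}; new: +{$,a,b}
  S→c A: FOLLOW(A) ⊇ FOLLOW(S) ⊇ {$,a,b,c}; new: +{$,a,c}
  S→c B: FOLLOW(B) ⊇ FOLLOW(S) ⊇ {$,a,b,c}; new: +{$,a,c}
  S: {$,a,b,c}  A: {$,a,b,c}  B: {$,a,b,c}  C: {$,a,b,c}
pass 2: done
  S: {$,a,b,c}  A: {$,a,b,c}  B: {$,a,b,c}  C: {$,a,b,c}

FOLLOW(A) = ["$", "a", "b", "c"]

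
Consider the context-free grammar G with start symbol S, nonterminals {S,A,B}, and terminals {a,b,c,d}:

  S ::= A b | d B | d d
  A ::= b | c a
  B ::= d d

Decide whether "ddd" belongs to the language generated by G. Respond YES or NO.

CNF form of G:
  S -> A T3 | T2 B | T2 T2
  A -> T0 T1 | b
  B -> T2 T2
  T0 -> c
  T1 -> a
  T2 -> d
  T3 -> b

Fill CYK table bottom-up:
  [0..0]={T2}  "d"  orig:{}
  [1..1]={T2}  "d"  orig:{}
  [2..2]={T2}  "d"  orig:{}
  [0..1]={B,S}  "dd"
  [1..2]={B,S}  "dd"
  [0..2]={S}  "ddd"

S ∈ T[0,2] ⇒ YES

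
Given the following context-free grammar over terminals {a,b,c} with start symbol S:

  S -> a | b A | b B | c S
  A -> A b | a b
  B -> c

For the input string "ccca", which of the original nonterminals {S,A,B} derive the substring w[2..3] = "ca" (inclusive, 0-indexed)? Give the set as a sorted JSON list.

Convert to CNF:
  S -> T0 A | T0 B | T2 S | a
  A -> A T0 | T1 T0
  B -> c
  T0 -> b
  T1 -> a
  T2 -> c

Fill CYK table bottom-up (cells [i..j] with 2 ≤ i ≤ j ≤ 3 only):
  [2..2]={B,T2}  "c"  orig:{B}
  [3..3]={S,T1}  "a"  orig:{S}
  [2..3]={S}  "ca"

Original NTs in T[2,3] deriving "ca": ["S"]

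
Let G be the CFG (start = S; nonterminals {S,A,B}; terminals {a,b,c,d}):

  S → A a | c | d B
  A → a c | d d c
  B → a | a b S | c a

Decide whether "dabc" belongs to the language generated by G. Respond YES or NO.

Convert to CNF:
  S -> A T0 | T2 B | c
  A -> T0 T1 | T2 X4
  B -> T0 X5 | T1 T0 | a
  T0 -> a
  T1 -> c
  T2 -> d
  T3 -> b
  X4 -> T2 T1
  X5 -> T3 S

CYK table (by increasing span):
  cell(0,0) d: {T2}  orig:{}
  cell(1,1) a: {B,T0}  orig:{B}
  cell(2,2) b: {T3}  orig:{}
  cell(3,3) c: {S,T1}  orig:{S}
  cell(0,1) da: {S}
  cell(1,2) ab: ∅
  cell(2,3) bc: {X5}  orig:{}
  cell(0,2) dab: ∅
  cell(1,3) abc: {B}
  cell(0,3) dabc: {S}

S ∈ T[0,3] ⇒ YES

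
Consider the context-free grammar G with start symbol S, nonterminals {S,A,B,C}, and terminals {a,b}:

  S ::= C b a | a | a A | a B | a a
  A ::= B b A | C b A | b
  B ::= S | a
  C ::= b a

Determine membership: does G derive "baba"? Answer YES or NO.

CNF form of G:
  S -> C X5 | T1 A | T1 B | T1 T1 | a
  A -> B X2 | C X3 | b
  B -> C X4 | T1 A | T1 B | T1 T1 | a
  C -> T0 T1
  T0 -> b
  T1 -> a
  X2 -> T0 A
  X3 -> T0 A
  X4 -> T0 T1
  X5 -> T0 T1

CYK fill:
  T[0,0] 'b' = {A,T0}  orig:{A}
  T[1,1] 'a' = {B,S,T1}  orig:{B,S}
  T[2,2] 'b' = {A,T0}  orig:{A}
  T[3,3] 'a' = {B,S,T1}  orig:{B,S}
  T[0,1] 'ba' = {C,X4,X5}  orig:{C}
  T[1,2] 'ab' = {B,S}
  T[2,3] 'ba' = {C,X4,X5}  orig:{C}
  T[0,2] 'bab' = ∅
  T[1,3] 'aba' = ∅
  T[0,3] 'baba' = {B,S}

S ∈ T[0,3] ⇒ YES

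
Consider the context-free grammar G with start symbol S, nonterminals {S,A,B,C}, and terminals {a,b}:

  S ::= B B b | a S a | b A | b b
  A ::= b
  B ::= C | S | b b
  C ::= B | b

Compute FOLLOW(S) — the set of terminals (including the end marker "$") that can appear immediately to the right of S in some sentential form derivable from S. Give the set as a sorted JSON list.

Compute FIRST by fixpoint:
round 1:
  A via A→b: +{b}
  B via B→b b: +{b}
  C via C→B: +{b}
  S via S→B B b: +{b}
  S via S→a S a: +{a}
  FIRST(S)={a,b}  FIRST(A)={b}  FIRST(B)={b}  FIRST(C)={b}
round 2:
  B via B→S: +{a}
  C via C→B: +{a}
  FIRST(S)={a,b}  FIRST(A)={b}  FIRST(B)={a,b}  FIRST(C)={a,b}
round 3: (stable)
  FIRST(S)={a,b}  FIRST(A)={b}  FIRST(B)={a,b}  FIRST(C)={a,b}

FOLLOW iteration:
seed FOLLOW(S) with $
iter 1:
  S→B B b: FOLLOW(B) ⊇ FIRST(B) = {a,b}; new: +{a,b}
  S→a S a: FOLLOW(S) ⊇ FIRST(a) = {a}; new: +{a}
  S→b A: FOLLOW(A) ⊇ FOLLOW(S) ⊇ {$,a}; new: +{$,a}
  S: {$,a}  A: {$,a}  B: {a,b}  C: {}
iter 2:
  B→C: FOLLOW(C) ⊇ FOLLOW(B) ⊇ {a,b}; new: +{a,b}
  B→S: FOLLOW(S) ⊇ FOLLOW(B) ⊇ {a,b}; new: +{b}
  S→b A: FOLLOW(A) ⊇ FOLLOW(S) ⊇ {$,a,b}; new: +{b}
  S: {$,a,b}  A: {$,a,b}  B: {a,b}  C: {a,b}
iter 3: — fixpoint
  S: {$,a,b}  A: {$,a,b}  B: {a,b}  C: {a,b}

FOLLOW(S) = ["$", "a", "b"]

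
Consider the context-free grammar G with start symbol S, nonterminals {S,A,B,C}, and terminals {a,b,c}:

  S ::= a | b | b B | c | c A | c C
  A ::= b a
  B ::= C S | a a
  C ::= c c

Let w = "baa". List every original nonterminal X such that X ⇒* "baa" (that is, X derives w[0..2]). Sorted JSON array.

Convert to CNF:
  S -> T0 B | T2 A | T2 C | a | b | c
  A -> T0 T1
  B -> C S | T1 T1
  C -> T2 T2
  T0 -> b
  T1 -> a
  T2 -> c

CYK table (by increasing span), restricted to cells inside w[0..2]:
  [0..0]={S,T0}  "b"  orig:{S}
  [1..1]={S,T1}  "a"  orig:{S}
  [2..2]={S,T1}  "a"  orig:{S}
  [0..1]={A}  "ba"
  [1..2]={B}  "aa"
  [0..2]={S}  "baa"

Original NTs in T[0,2] deriving "baa": ["S"]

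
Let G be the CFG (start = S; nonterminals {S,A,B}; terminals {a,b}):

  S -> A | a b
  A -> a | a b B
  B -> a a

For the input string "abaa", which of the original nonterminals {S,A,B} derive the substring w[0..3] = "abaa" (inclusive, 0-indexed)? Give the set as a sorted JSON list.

Convert to CNF:
  S -> T0 T1 | T0 X3 | a
  A -> T0 X2 | a
  B -> T0 T0
  T0 -> a
  T1 -> b
  X2 -> T1 B
  X3 -> T1 B

Fill CYK table bottom-up (cells [i..j] with 0 ≤ i ≤ j ≤ 3 only):
  T[0,0] 'a' = {A,S,T0}  orig:{A,S}
  T[1,1] 'b' = {T1}  orig:{}
  T[2,2] 'a' = {A,S,T0}  orig:{A,S}
  T[3,3] 'a' = {A,S,T0}  orig:{A,S}
  T[0,1] 'ab' = {S}
  T[1,2] 'ba' = ∅
  T[2,3] 'aa' = {B}
  T[0,2] 'aba' = ∅
  T[1,3] 'baa' = {X2,X3}  orig:{}
  T[0,3] 'abaa' = {A,S}

Original NTs in T[0,3] deriving "abaa": ["A", "S"]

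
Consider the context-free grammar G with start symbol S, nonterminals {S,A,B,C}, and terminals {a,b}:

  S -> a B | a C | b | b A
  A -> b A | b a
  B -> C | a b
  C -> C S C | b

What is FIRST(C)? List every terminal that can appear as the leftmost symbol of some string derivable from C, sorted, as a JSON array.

FIRST iteration:
pass 1:
  A via A→b A: +{b}
  B via B→a b: +{a}
  C via C→b: +{b}
  S via S→a B: +{a}
  S via S→b: +{b}
  S: {a,b}  A: {b}  B: {a}  C: {b}
pass 2:
  B via B→C: +{b}
  S: {a,b}  A: {b}  B: {a,b}  C: {b}
pass 3: (stable)
  S: {a,b}  A: {b}  B: {a,b}  C: {b}

FIRST(C) = ["b"]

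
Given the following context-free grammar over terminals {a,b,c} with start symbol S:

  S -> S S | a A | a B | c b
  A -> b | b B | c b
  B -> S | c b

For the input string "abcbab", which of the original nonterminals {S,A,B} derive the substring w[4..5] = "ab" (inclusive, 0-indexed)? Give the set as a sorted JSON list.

Convert to CNF:
  S -> S S | T1 T0 | T2 A | T2 B
  A -> T0 B | T1 T0 | b
  B -> S S | T1 T0 | T2 A | T2 B
  T0 -> b
  T1 -> c
  T2 -> a

CYK fill (cells [i..j] with 4 ≤ i ≤ j ≤ 5 only):
  [4..4]={T2}  "a"  orig:{}
  [5..5]={A,T0}  "b"  orig:{A}
  [4..5]={B,S}  "ab"

Original NTs in T[4,5] deriving "ab": ["B", "S"]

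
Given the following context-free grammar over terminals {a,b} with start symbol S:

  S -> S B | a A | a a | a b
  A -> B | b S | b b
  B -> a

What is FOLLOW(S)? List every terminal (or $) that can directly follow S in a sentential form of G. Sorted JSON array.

FIRST iteration:
pass 1:
  A via A→b S: +{b}
  B via B→a: +{a}
  S via S→a A: +{a}
  FIRST(S)={a}  FIRST(A)={b}  FIRST(B)={a}
pass 2:
  A via A→B: +{a}
  FIRST(S)={a}  FIRST(A)={a,b}  FIRST(B)={a}
pass 3: (no change)
  FIRST(S)={a}  FIRST(A)={a,b}  FIRST(B)={a}

FOLLOW iteration:
FOLLOW(S) := {$}
[1]
  S→S B: FOLLOW(S) ⊇ FIRST(B) = {a}; new: +{a}
  S→S B: FOLLOW(B) ⊇ FOLLOW(S) ⊇ {$,a}; new: +{$,a}
  S→a A: FOLLOW(A) ⊇ FOLLOW(S) ⊇ {$,a}; new: +{$,a}
  FOLLOW[S]={$,a}  FOLLOW[A]={$,a}  FOLLOW[B]={$,a}
[2] — fixpoint
  FOLLOW[S]={$,a}  FOLLOW[A]={$,a}  FOLLOW[B]={$,a}

FOLLOW(S) = ["$", "a"]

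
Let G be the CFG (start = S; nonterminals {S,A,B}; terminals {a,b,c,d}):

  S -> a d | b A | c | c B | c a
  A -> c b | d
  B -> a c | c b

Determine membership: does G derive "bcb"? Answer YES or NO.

Convert to CNF:
  S -> T0 B | T0 T2 | T1 A | T2 T3 | c
  A -> T0 T1 | d
  B -> T0 T1 | T2 T0
  T0 -> c
  T1 -> b
  T2 -> a
  T3 -> d

CYK fill:
  [0..0]={T1}  "b"  orig:{}
  [1..1]={S,T0}  "c"  orig:{S}
  [2..2]={T1}  "b"  orig:{}
  [0..1]=∅  "bc"
  [1..2]={A,B}  "cb"
  [0..2]={S}  "bcb"

S ∈ T[0,2] ⇒ YES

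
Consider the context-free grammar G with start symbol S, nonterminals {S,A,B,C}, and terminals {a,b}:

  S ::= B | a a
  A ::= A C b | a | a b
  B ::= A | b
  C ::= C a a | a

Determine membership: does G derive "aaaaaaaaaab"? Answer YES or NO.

CNF form of G:
  S -> A X5 | T1 T0 | T1 T1 | a | b
  A -> A X2 | T1 T0 | a
  B -> A X3 | T1 T0 | a | b
  C -> C X4 | a
  T0 -> b
  T1 -> a
  X2 -> C T0
  X3 -> C T0
  X4 -> T1 T1
  X5 -> C T0

CYK fill:
  [0..0]={A,B,C,S,T1}  "a"  orig:{A,B,C,S}
  [1..1]={A,B,C,S,T1}  "a"  orig:{A,B,C,S}
  [2..2]={A,B,C,S,T1}  "a"  orig:{A,B,C,S}
  [3..3]={A,B,C,S,T1}  "a"  orig:{A,B,C,S}
  [4..4]={A,B,C,S,T1}  "a"  orig:{A,B,C,S}
  [5..5]={A,B,C,S,T1}  "a"  orig:{A,B,C,S}
  [6..6]={A,B,C,S,T1}  "a"  orig:{A,B,C,S}
  [7..7]={A,B,C,S,T1}  "a"  orig:{A,B,C,S}
  [8..8]={A,B,C,S,T1}  "a"  orig:{A,B,C,S}
  [9..9]={A,B,C,S,T1}  "a"  orig:{A,B,C,S}
  [10..10]={B,S,T0}  "b"  orig:{B,S}
  [0..1]={S,X4}  "aa"  orig:{S}
  [1..2]={S,X4}  "aa"  orig:{S}
  [2..3]={S,X4}  "aa"  orig:{S}
  [3..4]={S,X4}  "aa"  orig:{S}
  [4..5]={S,X4}  "aa"  orig:{S}
  [5..6]={S,X4}  "aa"  orig:{S}
  [6..7]={S,X4}  "aa"  orig:{S}
  [7..8]={S,X4}  "aa"  orig:{S}
  [8..9]={S,X4}  "aa"  orig:{S}
  [9..10]={A,B,S,X2,X3,X5}  "ab"  orig:{A,B,S}
  [0..2]={C}  "aaa"
  [1..3]={C}  "aaa"
  [2..4]={C}  "aaa"
  [3..5]={C}  "aaa"
  [4..6]={C}  "aaa"
  [5..7]={C}  "aaa"
  [6..8]={C}  "aaa"
  [7..9]={C}  "aaa"
  [8..10]={A,B,S}  "aab"
  [0..3]=∅  "aaaa"
  [1..4]=∅  "aaaa"
  [2..5]=∅  "aaaa"
  [3..6]=∅  "aaaa"
  [4..7]=∅  "aaaa"
  [5..8]=∅  "aaaa"
  [6..9]=∅  "aaaa"
  [7..10]={X2,X3,X5}  "aaab"  orig:{}
  [0..4]={C}  "aaaaa"
  [1..5]={C}  "aaaaa"
  [2..6]={C}  "aaaaa"
  [3..7]={C}  "aaaaa"
  [4..8]={C}  "aaaaa"
  [5..9]={C}  "aaaaa"
  [6..10]={A,B,S}  "aaaab"
  [0..5]=∅  "aaaaaa"
  [1..6]=∅  "aaaaaa"
  [2..7]=∅  "aaaaaa"
  [3..8]=∅  "aaaaaa"
  [4..9]=∅  "aaaaaa"
  [5..10]={X2,X3,X5}  "aaaaab"  orig:{}
  [0..6]={C}  "aaaaaaa"
  [1..7]={C}  "aaaaaaa"
  [2..8]={C}  "aaaaaaa"
  [3..9]={C}  "aaaaaaa"
  [4..10]={A,B,S}  "aaaaaab"
  [0..7]=∅  "aaaaaaaa"
  [1..8]=∅  "aaaaaaaa"
  [2..9]=∅  "aaaaaaaa"
  [3..10]={X2,X3,X5}  "aaaaaaab"  orig:{}
  [0..8]={C}  "aaaaaaaaa"
  [1..9]={C}  "aaaaaaaaa"
  [2..10]={A,B,S}  "aaaaaaaab"
  [0..9]=∅  "aaaaaaaaaa"
  [1..10]={X2,X3,X5}  "aaaaaaaaab"  orig:{}
  [0..10]={A,B,S}  "aaaaaaaaaab"

S ∈ T[0,10] ⇒ YES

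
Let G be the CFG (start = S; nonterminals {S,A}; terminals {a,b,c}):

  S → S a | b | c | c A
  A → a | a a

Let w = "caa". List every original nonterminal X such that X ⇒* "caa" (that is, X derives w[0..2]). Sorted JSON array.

CNF form of G:
  S -> S T0 | T1 A | b | c
  A -> T0 T0 | a
  T0 -> a
  T1 -> c

CYK fill — only the sub-triangle for w[0..2]:
  cell(0,0) c: {S,T1}  orig:{S}
  cell(1,1) a: {A,T0}  orig:{A}
  cell(2,2) a: {A,T0}  orig:{A}
  cell(0,1) ca: {S}
  cell(1,2) aa: {A}
  cell(0,2) caa: {S}

Original NTs in T[0,2] deriving "caa": ["S"]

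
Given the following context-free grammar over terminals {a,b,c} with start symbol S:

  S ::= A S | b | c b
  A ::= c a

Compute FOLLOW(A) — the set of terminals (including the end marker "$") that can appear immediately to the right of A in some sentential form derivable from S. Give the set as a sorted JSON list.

FIRST sets, iterate to fixpoint:
round 1:
  A via A→c a: +{c}
  S via S→A S: +{c}
  S via S→b: +{b}
  FIRST(S)={b,c}  FIRST(A)={c}
round 2: — fixpoint
  FIRST(S)={b,c}  FIRST(A)={c}

FOLLOW sets:
seed FOLLOW(S) with $
iter 1:
  S→A S: FOLLOW(A) ⊇ FIRST(S) = {b,c}; new: +{b,c}
  S: {$}  A: {b,c}
iter 2: (no change)
  S: {$}  A: {b,c}

FOLLOW(A) = ["b", "c"]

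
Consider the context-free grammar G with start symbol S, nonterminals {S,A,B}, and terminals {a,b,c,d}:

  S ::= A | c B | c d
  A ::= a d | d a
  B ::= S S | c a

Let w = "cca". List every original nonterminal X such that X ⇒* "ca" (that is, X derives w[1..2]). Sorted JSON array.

CNF form of G:
  S -> T0 T1 | T1 T0 | T2 B | T2 T1
  A -> T0 T1 | T1 T0
  B -> S S | T2 T0
  T0 -> a
  T1 -> d
  T2 -> c

Fill CYK table bottom-up — only the sub-triangle for w[1..2]:
  [1..1]={T2}  "c"  orig:{}
  [2..2]={T0}  "a"  orig:{}
  [1..2]={B}  "ca"

Original NTs in T[1,2] deriving "ca": ["B"]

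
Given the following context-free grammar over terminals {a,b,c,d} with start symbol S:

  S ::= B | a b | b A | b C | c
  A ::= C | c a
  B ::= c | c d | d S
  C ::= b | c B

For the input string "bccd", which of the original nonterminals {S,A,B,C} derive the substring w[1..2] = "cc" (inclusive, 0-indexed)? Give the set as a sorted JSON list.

Convert to CNF:
  S -> T0 T2 | T1 T3 | T2 S | T3 A | T3 C | c
  A -> T0 B | T0 T1 | b
  B -> T0 T2 | T2 S | c
  C -> T0 B | b
  T0 -> c
  T1 -> a
  T2 -> d
  T3 -> b

CYK fill, restricted to cells inside w[1..2]:
  [1..1]={B,S,T0}  "c"  orig:{B,S}
  [2..2]={B,S,T0}  "c"  orig:{B,S}
  [1..2]={A,C}  "cc"

Original NTs in T[1,2] deriving "cc": ["A", "C"]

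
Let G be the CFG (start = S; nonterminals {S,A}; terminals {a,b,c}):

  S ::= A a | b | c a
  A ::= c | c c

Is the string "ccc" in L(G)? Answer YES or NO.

Convert to CNF:
  S -> A T1 | T0 T1 | b
  A -> T0 T0 | c
  T0 -> c
  T1 -> a

CYK table (by increasing span):
  cell(0,0) c: {A,T0}  orig:{A}
  cell(1,1) c: {A,T0}  orig:{A}
  cell(2,2) c: {A,T0}  orig:{A}
  cell(0,1) cc: {A}
  cell(1,2) cc: {A}
  cell(0,2) ccc: ∅

S ∉ T[0,2] ⇒ NO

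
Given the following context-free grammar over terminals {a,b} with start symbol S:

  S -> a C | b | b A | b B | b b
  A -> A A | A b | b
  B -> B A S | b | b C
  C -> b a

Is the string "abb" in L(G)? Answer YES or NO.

Convert to CNF:
  S -> T0 A | T0 B | T0 T0 | T1 C | b
  A -> A A | A T0 | b
  B -> B X2 | T0 C | b
  C -> T0 T1
  T0 -> b
  T1 -> a
  X2 -> A S

Fill CYK table bottom-up:
  T[0,0] 'a' = {T1}  orig:{}
  T[1,1] 'b' = {A,B,S,T0}  orig:{A,B,S}
  T[2,2] 'b' = {A,B,S,T0}  orig:{A,B,S}
  T[0,1] 'ab' = ∅
  T[1,2] 'bb' = {A,S,X2}  orig:{A,S}
  T[0,2] 'abb' = ∅

S ∉ T[0,2] ⇒ NO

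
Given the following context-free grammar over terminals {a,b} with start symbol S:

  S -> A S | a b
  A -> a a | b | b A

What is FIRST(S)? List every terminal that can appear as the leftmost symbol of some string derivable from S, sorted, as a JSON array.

FIRST sets, iterate to fixpoint:
iter 1:
  A via A→a a: +{a}
  A via A→b: +{b}
  S via S→A S: +{a,b}
  FIRST[S]={a,b}  FIRST[A]={a,b}
iter 2: (stable)
  FIRST[S]={a,b}  FIRST[A]={a,b}

FIRST(S) = ["a", "b"]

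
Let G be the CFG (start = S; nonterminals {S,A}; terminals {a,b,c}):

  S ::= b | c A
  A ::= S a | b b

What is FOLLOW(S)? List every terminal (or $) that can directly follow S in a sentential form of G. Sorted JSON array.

FIRST iteration:
iter 1:
  A via A→b b: +{b}
  S via S→b: +{b}
  S via S→c A: +{c}
  FIRST[S]={b,c}  FIRST[A]={b}
iter 2:
  A via A→S a: +{c}
  FIRST[S]={b,c}  FIRST[A]={b,c}
iter 3: (no change)
  FIRST[S]={b,c}  FIRST[A]={b,c}

FOLLOW iteration:
seed FOLLOW(S) with $
[1]
  A→S a: FOLLOW(S) ⊇ FIRST(a) = {a}; new: +{a}
  S→c A: FOLLOW(A) ⊇ FOLLOW(S) ⊇ {$,a}; new: +{$,a}
  FOLLOW[S]={$,a}  FOLLOW[A]={$,a}
[2] done
  FOLLOW[S]={$,a}  FOLLOW[A]={$,a}

FOLLOW(S) = ["$", "a"]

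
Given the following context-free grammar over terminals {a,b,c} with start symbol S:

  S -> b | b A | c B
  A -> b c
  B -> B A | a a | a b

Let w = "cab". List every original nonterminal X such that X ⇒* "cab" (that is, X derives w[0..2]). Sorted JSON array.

CNF form of G:
  S -> T0 A | T1 B | b
  A -> T0 T1
  B -> B A | T2 T0 | T2 T2
  T0 -> b
  T1 -> c
  T2 -> a

CYK fill, restricted to cells inside w[0..2]:
  T[0,0] 'c' = {T1}  orig:{}
  T[1,1] 'a' = {T2}  orig:{}
  T[2,2] 'b' = {S,T0}  orig:{S}
  T[0,1] 'ca' = ∅
  T[1,2] 'ab' = {B}
  T[0,2] 'cab' = {S}

Original NTs in T[0,2] deriving "cab": ["S"]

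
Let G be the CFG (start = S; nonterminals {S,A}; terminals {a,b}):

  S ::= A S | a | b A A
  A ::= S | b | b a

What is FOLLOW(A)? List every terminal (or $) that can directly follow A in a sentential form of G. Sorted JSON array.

Compute FIRST by fixpoint:
round 1:
  A via A→b: +{b}
  S via S→A S: +{b}
  S via S→a: +{a}
  S: {a,b}  A: {b}
round 2:
  A via A→S: +{a}
  S: {a,b}  A: {a,b}
round 3: done
  S: {a,b}  A: {a,b}

FOLLOW sets:
seed FOLLOW(S) with $
round 1:
  S→A S: FOLLOW(A) ⊇ FIRST(S) = {a,b}; new: +{a,b}
  S→b A A: FOLLOW(A) ⊇ FOLLOW(S) ⊇ {$}; new: +{$}
  FOLLOW[S]={$}  FOLLOW[A]={$,a,b}
round 2:
  A→S: FOLLOW(S) ⊇ FOLLOW(A) ⊇ {$,a,b}; new: +{a,b}
  FOLLOW[S]={$,a,b}  FOLLOW[A]={$,a,b}
round 3: — fixpoint
  FOLLOW[S]={$,a,b}  FOLLOW[A]={$,a,b}

FOLLOW(A) = ["$", "a", "b"]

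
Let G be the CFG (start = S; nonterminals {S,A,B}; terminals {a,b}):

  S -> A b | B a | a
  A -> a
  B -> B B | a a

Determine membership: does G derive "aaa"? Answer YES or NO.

Convert to CNF:
  S -> A T1 | B T0 | a
  A -> a
  B -> B B | T0 T0
  T0 -> a
  T1 -> b

CYK table (by increasing span):
  cell(0,0) a: {A,S,T0}  orig:{A,S}
  cell(1,1) a: {A,S,T0}  orig:{A,S}
  cell(2,2) a: {A,S,T0}  orig:{A,S}
  cell(0,1) aa: {B}
  cell(1,2) aa: {B}
  cell(0,2) aaa: {S}

S ∈ T[0,2] ⇒ YES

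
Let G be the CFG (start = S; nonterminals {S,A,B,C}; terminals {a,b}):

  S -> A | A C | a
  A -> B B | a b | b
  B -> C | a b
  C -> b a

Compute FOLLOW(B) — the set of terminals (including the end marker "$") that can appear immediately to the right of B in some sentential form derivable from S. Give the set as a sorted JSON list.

FIRST sets, iterate to fixpoint:
iter 1:
  A via A→a b: +{a}
  A via A→b: +{b}
  B via B→a b: +{a}
  C via C→b a: +{b}
  S via S→A: +{a,b}
  S: {a,b}  A: {a,b}  B: {a}  C: {b}
iter 2:
  B via B→C: +{b}
  S: {a,b}  A: {a,b}  B: {a,b}  C: {b}
iter 3: — fixpoint
  S: {a,b}  A: {a,b}  B: {a,b}  C: {b}

FOLLOW iteration:
FOLLOW(S) := {$}
pass 1:
  A→B B: FOLLOW(B) ⊇ FIRST(B) = {a,b}; new: +{a,b}
  B→C: FOLLOW(C) ⊇ FOLLOW(B) ⊇ {a,b}; new: +{a,b}
  S→A: FOLLOW(A) ⊇ FOLLOW(S) ⊇ {$}; new: +{$}
  S→A C: FOLLOW(A) ⊇ FIRST(C) = {b}; new: +{b}
  S→A C: FOLLOW(C) ⊇ FOLLOW(S) ⊇ {$}; new: +{$}
  S: {$}  A: {$,b}  B: {a,b}  C: {$,a,b}
pass 2:
  A→B B: FOLLOW(B) ⊇ FOLLOW(A) ⊇ {$,b}; new: +{$}
  S: {$}  A: {$,b}  B: {$,a,b}  C: {$,a,b}
pass 3: — fixpoint
  S: {$}  A: {$,b}  B: {$,a,b}  C: {$,a,b}

FOLLOW(B) = ["$", "a", "b"]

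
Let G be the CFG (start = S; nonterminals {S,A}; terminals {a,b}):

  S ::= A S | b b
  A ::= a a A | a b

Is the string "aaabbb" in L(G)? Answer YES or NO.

CNF form of G:
  S -> A S | T1 T1
  A -> T0 T1 | T0 X2
  T0 -> a
  T1 -> b
  X2 -> T0 A

Fill CYK table bottom-up:
  T[0,0] 'a' = {T0}  orig:{}
  T[1,1] 'a' = {T0}  orig:{}
  T[2,2] 'a' = {T0}  orig:{}
  T[3,3] 'b' = {T1}  orig:{}
  T[4,4] 'b' = {T1}  orig:{}
  T[5,5] 'b' = {T1}  orig:{}
  T[0,1] 'aa' = ∅
  T[1,2] 'aa' = ∅
  T[2,3] 'ab' = {A}
  T[3,4] 'bb' = {S}
  T[4,5] 'bb' = {S}
  T[0,2] 'aaa' = ∅
  T[1,3] 'aab' = {X2}  orig:{}
  T[2,4] 'abb' = ∅
  T[3,5] 'bbb' = ∅
  T[0,3] 'aaab' = {A}
  T[1,4] 'aabb' = ∅
  T[2,5] 'abbb' = {S}
  T[0,4] 'aaabb' = ∅
  T[1,5] 'aabbb' = ∅
  T[0,5] 'aaabbb' = {S}

S ∈ T[0,5] ⇒ YES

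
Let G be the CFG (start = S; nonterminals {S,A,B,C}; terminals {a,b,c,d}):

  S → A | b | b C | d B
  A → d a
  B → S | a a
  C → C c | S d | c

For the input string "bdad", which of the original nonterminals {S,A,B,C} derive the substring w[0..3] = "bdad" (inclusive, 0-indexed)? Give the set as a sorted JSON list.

CNF form of G:
  S -> T0 B | T0 T1 | T2 C | b
  A -> T0 T1
  B -> T0 B | T0 T1 | T1 T1 | T2 C | b
  C -> C T3 | S T0 | c
  T0 -> d
  T1 -> a
  T2 -> b
  T3 -> c

CYK table (by increasing span) (cells [i..j] with 0 ≤ i ≤ j ≤ 3 only):
  [0..0]={B,S,T2}  "b"  orig:{B,S}
  [1..1]={T0}  "d"  orig:{}
  [2..2]={T1}  "a"  orig:{}
  [3..3]={T0}  "d"  orig:{}
  [0..1]={C}  "bd"
  [1..2]={A,B,S}  "da"
  [2..3]=∅  "ad"
  [0..2]=∅  "bda"
  [1..3]={C}  "dad"
  [0..3]={B,S}  "bdad"

Original NTs in T[0,3] deriving "bdad": ["B", "S"]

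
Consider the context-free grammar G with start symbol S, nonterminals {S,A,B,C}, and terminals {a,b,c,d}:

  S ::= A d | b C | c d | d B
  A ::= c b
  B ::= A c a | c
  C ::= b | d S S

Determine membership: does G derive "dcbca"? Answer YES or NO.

Convert to CNF:
  S -> A T3 | T0 T3 | T1 C | T3 B
  A -> T0 T1
  B -> A X4 | c
  C -> T3 X5 | b
  T0 -> c
  T1 -> b
  T2 -> a
  T3 -> d
  X4 -> T0 T2
  X5 -> S S

Fill CYK table bottom-up:
  T[0,0] 'd' = {T3}  orig:{}
  T[1,1] 'c' = {B,T0}  orig:{B}
  T[2,2] 'b' = {C,T1}  orig:{C}
  T[3,3] 'c' = {B,T0}  orig:{B}
  T[4,4] 'a' = {T2}  orig:{}
  T[0,1] 'dc' = {S}
  T[1,2] 'cb' = {A}
  T[2,3] 'bc' = ∅
  T[3,4] 'ca' = {X4}  orig:{}
  T[0,2] 'dcb' = ∅
  T[1,3] 'cbc' = ∅
  T[2,4] 'bca' = ∅
  T[0,3] 'dcbc' = ∅
  T[1,4] 'cbca' = {B}
  T[0,4] 'dcbca' = {S}

S ∈ T[0,4] ⇒ YES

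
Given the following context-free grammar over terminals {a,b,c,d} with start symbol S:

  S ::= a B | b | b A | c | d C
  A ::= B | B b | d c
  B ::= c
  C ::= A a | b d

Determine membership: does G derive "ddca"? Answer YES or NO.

Convert to CNF:
  S -> T0 A | T1 C | T3 B | b | c
  A -> B T0 | T1 T2 | c
  B -> c
  C -> A T3 | T0 T1
  T0 -> b
  T1 -> d
  T2 -> c
  T3 -> a

CYK table (by increasing span):
  cell(0,0) d: {T1}  orig:{}
  cell(1,1) d: {T1}  orig:{}
  cell(2,2) c: {A,B,S,T2}  orig:{A,B,S}
  cell(3,3) a: {T3}  orig:{}
  cell(0,1) dd: ∅
  cell(1,2) dc: {A}
  cell(2,3) ca: {C}
  cell(0,2) ddc: ∅
  cell(1,3) dca: {C,S}
  cell(0,3) ddca: {S}

S ∈ T[0,3] ⇒ YES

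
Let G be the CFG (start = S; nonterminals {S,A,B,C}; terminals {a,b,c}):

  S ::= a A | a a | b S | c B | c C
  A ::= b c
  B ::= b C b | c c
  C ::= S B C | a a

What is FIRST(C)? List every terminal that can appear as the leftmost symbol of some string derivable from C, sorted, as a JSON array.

FIRST sets, iterate to fixpoint:
round 1:
  A via A→b c: +{b}
  B via B→b C b: +{b}
  B via B→c c: +{c}
  C via C→a a: +{a}
  S via S→a A: +{a}
  S via S→b S: +{b}
  S via S→c B: +{c}
  S: {a,b,c}  A: {b}  B: {b,c}  C: {a}
round 2:
  C via C→S B C: +{b,c}
  S: {a,b,c}  A: {b}  B: {b,c}  C: {a,b,c}
round 3: (stable)
  S: {a,b,c}  A: {b}  B: {b,c}  C: {a,b,c}

FIRST(C) = ["a", "b", "c"]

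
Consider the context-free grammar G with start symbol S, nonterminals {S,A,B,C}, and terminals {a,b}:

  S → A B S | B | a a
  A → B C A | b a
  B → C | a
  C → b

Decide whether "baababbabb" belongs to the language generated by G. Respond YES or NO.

Convert to CNF:
  S -> A X3 | T1 T1 | a | b
  A -> B X2 | T0 T1
  B -> a | b
  C -> b
  T0 -> b
  T1 -> a
  X2 -> C A
  X3 -> B S

CYK table (by increasing span):
  T[0,0] 'b' = {B,C,S,T0}  orig:{B,C,S}
  T[1,1] 'a' = {B,S,T1}  orig:{B,S}
  T[2,2] 'a' = {B,S,T1}  orig:{B,S}
  T[3,3] 'b' = {B,C,S,T0}  orig:{B,C,S}
  T[4,4] 'a' = {B,S,T1}  orig:{B,S}
  T[5,5] 'b' = {B,C,S,T0}  orig:{B,C,S}
  T[6,6] 'b' = {B,C,S,T0}  orig:{B,C,S}
  T[7,7] 'a' = {B,S,T1}  orig:{B,S}
  T[8,8] 'b' = {B,C,S,T0}  orig:{B,C,S}
  T[9,9] 'b' = {B,C,S,T0}  orig:{B,C,S}
  T[0,1] 'ba' = {A,X3}  orig:{A}
  T[1,2] 'aa' = {S,X3}  orig:{S}
  T[2,3] 'ab' = {X3}  orig:{}
  T[3,4] 'ba' = {A,X3}  orig:{A}
  T[4,5] 'ab' = {X3}  orig:{}
  T[5,6] 'bb' = {X3}  orig:{}
  T[6,7] 'ba' = {A,X3}  orig:{A}
  T[7,8] 'ab' = {X3}  orig:{}
  T[8,9] 'bb' = {X3}  orig:{}
  T[0,2] 'baa' = {X3}  orig:{}
  T[1,3] 'aab' = ∅
  T[2,4] 'aba' = ∅
  T[3,5] 'bab' = ∅
  T[4,6] 'abb' = ∅
  T[5,7] 'bba' = {X2}  orig:{}
  T[6,8] 'bab' = ∅
  T[7,9] 'abb' = ∅
  T[0,3] 'baab' = {S}
  T[1,4] 'aaba' = ∅
  T[2,5] 'abab' = ∅
  T[3,6] 'babb' = {S}
  T[4,7] 'abba' = {A}
  T[5,8] 'bbab' = ∅
  T[6,9] 'babb' = {S}
  T[0,4] 'baaba' = ∅
  T[1,5] 'aabab' = ∅
  T[2,6] 'ababb' = {X3}  orig:{}
  T[3,7] 'babba' = {X2}  orig:{}
  T[4,8] 'abbab' = ∅
  T[5,9] 'bbabb' = {X3}  orig:{}
  T[0,5] 'baabab' = ∅
  T[1,6] 'aababb' = ∅
  T[2,7] 'ababba' = {A}
  T[3,8] 'babbab' = ∅
  T[4,9] 'abbabb' = {S}
  T[0,6] 'baababb' = {S}
  T[1,7] 'aababba' = ∅
  T[2,8] 'ababbab' = ∅
  T[3,9] 'babbabb' = {S,X3}  orig:{S}
  T[0,7] 'baababba' = ∅
  T[1,8] 'aababbab' = ∅
  T[2,9] 'ababbabb' = {S,X3}  orig:{S}
  T[0,8] 'baababbab' = ∅
  T[1,9] 'aababbabb' = {X3}  orig:{}
  T[0,9] 'baababbabb' = {S}

S ∈ T[0,9] ⇒ YES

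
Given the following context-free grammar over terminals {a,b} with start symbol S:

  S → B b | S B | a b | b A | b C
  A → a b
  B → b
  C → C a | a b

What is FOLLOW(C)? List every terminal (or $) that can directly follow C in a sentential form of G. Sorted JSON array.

FIRST iteration:
pass 1:
  A via A→a b: +{a}
  B via B→b: +{b}
  C via C→a b: +{a}
  S via S→B b: +{b}
  S via S→a b: +{a}
  FIRST(S)={a,b}  FIRST(A)={a}  FIRST(B)={b}  FIRST(C)={a}
pass 2: done
  FIRST(S)={a,b}  FIRST(A)={a}  FIRST(B)={b}  FIRST(C)={a}

Compute FOLLOW by fixpoint:
FOLLOW(S) := {$}
pass 1:
  C→C a: FOLLOW(C) ⊇ FIRST(a) = {a}; new: +{a}
  S→B b: FOLLOW(B) ⊇ FIRST(b) = {b}; new: +{b}
  S→S B: FOLLOW(S) ⊇ FIRST(B) = {b}; new: +{b}
  S→S B: FOLLOW(B) ⊇ FOLLOW(S) ⊇ {$,b}; new: +{$}
  S→b A: FOLLOW(A) ⊇ FOLLOW(S) ⊇ {$,b}; new: +{$,b}
  S→b C: FOLLOW(C) ⊇ FOLLOW(S) ⊇ {$,b}; new: +{$,b}
  S: {$,b}  A: {$,b}  B: {$,b}  C: {$,a,b}
pass 2: (no change)
  S: {$,b}  A: {$,b}  B: {$,b}  C: {$,a,b}

FOLLOW(C) = ["$", "a", "b"]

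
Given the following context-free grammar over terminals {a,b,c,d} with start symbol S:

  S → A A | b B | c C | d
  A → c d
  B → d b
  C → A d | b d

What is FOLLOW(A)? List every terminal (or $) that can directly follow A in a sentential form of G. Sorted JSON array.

FIRST iteration:
pass 1:
  A via A→c d: +{c}
  B via B→d b: +{d}
  C via C→A d: +{c}
  C via C→b d: +{b}
  S via S→A A: +{c}
  S via S→b B: +{b}
  S via S→d: +{d}
  FIRST[S]={b,c,d}  FIRST[A]={c}  FIRST[B]={d}  FIRST[C]={b,c}
pass 2: (no change)
  FIRST[S]={b,c,d}  FIRST[A]={c}  FIRST[B]={d}  FIRST[C]={b,c}

Compute FOLLOW by fixpoint:
seed FOLLOW(S) with $
iter 1:
  C→A d: FOLLOW(A) ⊇ FIRST(d) = {d}; new: +{d}
  S→A A: FOLLOW(A) ⊇ FIRST(A) = {c}; new: +{c}
  S→A A: FOLLOW(A) ⊇ FOLLOW(S) ⊇ {$}; new: +{$}
  S→b B: FOLLOW(B) ⊇ FOLLOW(S) ⊇ {$}; new: +{$}
  S→c C: FOLLOW(C) ⊇ FOLLOW(S) ⊇ {$}; new: +{$}
  FOLLOW(S)={$}  FOLLOW(A)={$,c,d}  FOLLOW(B)={$}  FOLLOW(C)={$}
iter 2: (no change)
  FOLLOW(S)={$}  FOLLOW(A)={$,c,d}  FOLLOW(B)={$}  FOLLOW(C)={$}

FOLLOW(A) = ["$", "c", "d"]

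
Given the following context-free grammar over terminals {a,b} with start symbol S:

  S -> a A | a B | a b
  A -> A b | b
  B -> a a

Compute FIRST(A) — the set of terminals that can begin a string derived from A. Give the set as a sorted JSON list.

FIRST iteration:
round 1:
  A via A→b: +{b}
  B via B→a a: +{a}
  S via S→a A: +{a}
  S: {a}  A: {b}  B: {a}
round 2: (no change)
  S: {a}  A: {b}  B: {a}

FIRST(A) = ["b"]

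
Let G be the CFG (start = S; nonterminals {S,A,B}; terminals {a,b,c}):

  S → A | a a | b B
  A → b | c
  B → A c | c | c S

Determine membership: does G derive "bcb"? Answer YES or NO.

CNF form of G:
  S -> T1 T1 | T2 B | b | c
  A -> b | c
  B -> A T0 | T0 S | c
  T0 -> c
  T1 -> a
  T2 -> b

CYK table (by increasing span):
  T[0,0] 'b' = {A,S,T2}  orig:{A,S}
  T[1,1] 'c' = {A,B,S,T0}  orig:{A,B,S}
  T[2,2] 'b' = {A,S,T2}  orig:{A,S}
  T[0,1] 'bc' = {B,S}
  T[1,2] 'cb' = {B}
  T[0,2] 'bcb' = {S}

S ∈ T[0,2] ⇒ YES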